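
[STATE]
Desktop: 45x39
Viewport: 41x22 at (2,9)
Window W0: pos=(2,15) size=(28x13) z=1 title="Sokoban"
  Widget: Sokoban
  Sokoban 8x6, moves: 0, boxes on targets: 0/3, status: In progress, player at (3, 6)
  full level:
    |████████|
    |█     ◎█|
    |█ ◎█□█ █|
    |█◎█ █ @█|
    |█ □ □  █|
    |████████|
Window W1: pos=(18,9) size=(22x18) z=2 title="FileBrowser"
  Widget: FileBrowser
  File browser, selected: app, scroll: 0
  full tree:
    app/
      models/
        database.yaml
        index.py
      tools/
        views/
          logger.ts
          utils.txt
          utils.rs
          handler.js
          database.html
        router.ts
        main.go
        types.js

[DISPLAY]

                ┏━━━━━━━━━━━━━━━━━━━━┓   
                ┃ FileBrowser        ┃   
                ┠────────────────────┨   
                ┃> [-] app/          ┃   
                ┃    [+] models/     ┃   
                ┃    [+] tools/      ┃   
┏━━━━━━━━━━━━━━━┃                    ┃   
┃ Sokoban       ┃                    ┃   
┠───────────────┃                    ┃   
┃████████       ┃                    ┃   
┃█     ◎█       ┃                    ┃   
┃█ ◎█□█ █       ┃                    ┃   
┃█◎█ █ @█       ┃                    ┃   
┃█ □ □  █       ┃                    ┃   
┃████████       ┃                    ┃   
┃Moves: 0  0/3  ┃                    ┃   
┃               ┃                    ┃   
┃               ┗━━━━━━━━━━━━━━━━━━━━┛   
┗━━━━━━━━━━━━━━━━━━━━━━━━━━┛             
                                         
                                         
                                         


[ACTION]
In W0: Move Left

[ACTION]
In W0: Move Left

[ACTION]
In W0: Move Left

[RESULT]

                ┏━━━━━━━━━━━━━━━━━━━━┓   
                ┃ FileBrowser        ┃   
                ┠────────────────────┨   
                ┃> [-] app/          ┃   
                ┃    [+] models/     ┃   
                ┃    [+] tools/      ┃   
┏━━━━━━━━━━━━━━━┃                    ┃   
┃ Sokoban       ┃                    ┃   
┠───────────────┃                    ┃   
┃████████       ┃                    ┃   
┃█     ◎█       ┃                    ┃   
┃█ ◎█□█ █       ┃                    ┃   
┃█◎█ █@ █       ┃                    ┃   
┃█ □ □  █       ┃                    ┃   
┃████████       ┃                    ┃   
┃Moves: 1  0/3  ┃                    ┃   
┃               ┃                    ┃   
┃               ┗━━━━━━━━━━━━━━━━━━━━┛   
┗━━━━━━━━━━━━━━━━━━━━━━━━━━┛             
                                         
                                         
                                         


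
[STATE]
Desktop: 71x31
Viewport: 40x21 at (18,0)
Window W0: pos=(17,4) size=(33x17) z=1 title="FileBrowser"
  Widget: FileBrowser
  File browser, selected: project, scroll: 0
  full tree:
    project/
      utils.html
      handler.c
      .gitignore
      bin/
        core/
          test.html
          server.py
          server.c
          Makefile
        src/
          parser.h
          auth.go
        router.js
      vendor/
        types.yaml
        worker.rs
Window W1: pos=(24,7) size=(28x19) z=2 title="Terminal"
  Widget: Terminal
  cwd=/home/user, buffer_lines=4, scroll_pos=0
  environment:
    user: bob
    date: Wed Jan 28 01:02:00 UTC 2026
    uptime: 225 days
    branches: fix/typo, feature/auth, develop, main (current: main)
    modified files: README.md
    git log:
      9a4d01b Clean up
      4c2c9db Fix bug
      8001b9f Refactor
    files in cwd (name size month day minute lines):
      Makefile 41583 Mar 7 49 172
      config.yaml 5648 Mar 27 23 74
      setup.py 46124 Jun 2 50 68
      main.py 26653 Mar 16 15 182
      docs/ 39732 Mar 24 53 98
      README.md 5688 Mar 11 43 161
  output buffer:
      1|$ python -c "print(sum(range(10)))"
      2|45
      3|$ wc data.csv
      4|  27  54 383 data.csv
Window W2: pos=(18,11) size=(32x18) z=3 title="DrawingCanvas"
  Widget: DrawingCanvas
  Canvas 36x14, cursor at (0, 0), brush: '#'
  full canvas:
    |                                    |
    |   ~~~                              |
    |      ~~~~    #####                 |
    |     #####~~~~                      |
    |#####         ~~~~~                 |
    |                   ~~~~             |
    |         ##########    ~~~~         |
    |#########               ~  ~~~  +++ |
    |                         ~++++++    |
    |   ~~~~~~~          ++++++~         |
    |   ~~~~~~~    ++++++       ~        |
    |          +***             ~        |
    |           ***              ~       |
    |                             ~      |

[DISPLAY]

                                        
                                        
                                        
                                        
━━━━━━━━━━━━━━━━━━━━━━━━━━━━━━━┓        
 FileBrowser                   ┃        
───────────────────────────────┨        
> [-] ┏━━━━━━━━━━━━━━━━━━━━━━━━━━┓      
    ut┃ Terminal                 ┃      
    ha┠──────────────────────────┨      
    .g┃$ python -c "print(sum(ran┃      
┏━━━━━━━━━━━━━━━━━━━━━━━━━━━━━━┓ ┃      
┃ DrawingCanvas                ┃ ┃      
┠──────────────────────────────┨ ┃      
┃+                             ┃ ┃      
┃   ~~~                        ┃ ┃      
┃      ~~~~    #####           ┃ ┃      
┃     #####~~~~                ┃ ┃      
┃#####         ~~~~~           ┃ ┃      
┃                   ~~~~       ┃ ┃      
┃         ##########    ~~~~   ┃ ┃      


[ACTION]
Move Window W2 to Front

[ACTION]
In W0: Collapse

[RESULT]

                                        
                                        
                                        
                                        
━━━━━━━━━━━━━━━━━━━━━━━━━━━━━━━┓        
 FileBrowser                   ┃        
───────────────────────────────┨        
> [+] ┏━━━━━━━━━━━━━━━━━━━━━━━━━━┓      
      ┃ Terminal                 ┃      
      ┠──────────────────────────┨      
      ┃$ python -c "print(sum(ran┃      
┏━━━━━━━━━━━━━━━━━━━━━━━━━━━━━━┓ ┃      
┃ DrawingCanvas                ┃ ┃      
┠──────────────────────────────┨ ┃      
┃+                             ┃ ┃      
┃   ~~~                        ┃ ┃      
┃      ~~~~    #####           ┃ ┃      
┃     #####~~~~                ┃ ┃      
┃#####         ~~~~~           ┃ ┃      
┃                   ~~~~       ┃ ┃      
┃         ##########    ~~~~   ┃ ┃      


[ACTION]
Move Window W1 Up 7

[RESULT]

      ┏━━━━━━━━━━━━━━━━━━━━━━━━━━┓      
      ┃ Terminal                 ┃      
      ┠──────────────────────────┨      
      ┃$ python -c "print(sum(ran┃      
━━━━━━┃45                        ┃      
 FileB┃$ wc data.csv             ┃      
──────┃  27  54 383 data.csv     ┃      
> [+] ┃$ █                       ┃      
      ┃                          ┃      
      ┃                          ┃      
      ┃                          ┃      
┏━━━━━━━━━━━━━━━━━━━━━━━━━━━━━━┓ ┃      
┃ DrawingCanvas                ┃ ┃      
┠──────────────────────────────┨ ┃      
┃+                             ┃ ┃      
┃   ~~~                        ┃ ┃      
┃      ~~~~    #####           ┃ ┃      
┃     #####~~~~                ┃ ┃      
┃#####         ~~~~~           ┃━┛      
┃                   ~~~~       ┃        
┃         ##########    ~~~~   ┃        


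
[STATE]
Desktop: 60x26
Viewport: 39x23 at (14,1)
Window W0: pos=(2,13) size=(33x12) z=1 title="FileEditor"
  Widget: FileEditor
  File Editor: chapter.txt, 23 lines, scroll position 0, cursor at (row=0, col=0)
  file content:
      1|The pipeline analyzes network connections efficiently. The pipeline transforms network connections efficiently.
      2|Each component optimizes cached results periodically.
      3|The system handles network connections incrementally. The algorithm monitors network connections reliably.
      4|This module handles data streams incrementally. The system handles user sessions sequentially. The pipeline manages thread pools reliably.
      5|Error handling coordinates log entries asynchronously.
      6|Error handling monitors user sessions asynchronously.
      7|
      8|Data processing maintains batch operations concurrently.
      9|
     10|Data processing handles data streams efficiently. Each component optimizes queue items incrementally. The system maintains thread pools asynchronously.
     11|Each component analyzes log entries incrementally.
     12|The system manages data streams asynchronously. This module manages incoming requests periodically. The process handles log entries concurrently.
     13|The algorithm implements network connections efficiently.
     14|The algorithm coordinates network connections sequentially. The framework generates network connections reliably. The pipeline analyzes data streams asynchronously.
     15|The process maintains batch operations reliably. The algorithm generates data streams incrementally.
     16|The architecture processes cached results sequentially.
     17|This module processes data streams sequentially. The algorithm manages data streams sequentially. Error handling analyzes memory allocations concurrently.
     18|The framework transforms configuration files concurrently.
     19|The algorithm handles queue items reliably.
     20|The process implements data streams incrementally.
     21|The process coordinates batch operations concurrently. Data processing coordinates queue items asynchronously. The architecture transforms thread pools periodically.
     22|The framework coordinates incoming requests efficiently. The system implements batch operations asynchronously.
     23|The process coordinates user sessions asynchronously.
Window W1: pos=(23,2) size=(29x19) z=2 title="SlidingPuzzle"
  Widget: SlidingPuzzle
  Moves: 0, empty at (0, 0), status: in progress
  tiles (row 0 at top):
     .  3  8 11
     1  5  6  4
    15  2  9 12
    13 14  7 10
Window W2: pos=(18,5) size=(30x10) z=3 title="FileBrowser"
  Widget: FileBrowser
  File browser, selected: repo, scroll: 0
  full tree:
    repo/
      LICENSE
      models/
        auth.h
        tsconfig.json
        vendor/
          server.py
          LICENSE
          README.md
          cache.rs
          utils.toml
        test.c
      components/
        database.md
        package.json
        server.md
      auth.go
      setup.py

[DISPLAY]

                                       
         ┏━━━━━━━━━━━━━━━━━━━━━━━━━━━┓ 
         ┃ SlidingPuzzle             ┃ 
         ┠───────────────────────────┨ 
    ┏━━━━━━━━━━━━━━━━━━━━━━━━━━━━┓   ┃ 
    ┃ FileBrowser                ┃   ┃ 
    ┠────────────────────────────┨   ┃ 
    ┃> [-] repo/                 ┃   ┃ 
    ┃    LICENSE                 ┃   ┃ 
    ┃    [+] models/             ┃   ┃ 
    ┃    [+] components/         ┃   ┃ 
    ┃    auth.go                 ┃   ┃ 
━━━━┃    setup.py                ┃   ┃ 
    ┗━━━━━━━━━━━━━━━━━━━━━━━━━━━━┛   ┃ 
─────────┃                           ┃ 
e analyze┃                           ┃ 
ent optim┃                           ┃ 
handles n┃                           ┃ 
 handles ┃                           ┃ 
ing coord┗━━━━━━━━━━━━━━━━━━━━━━━━━━━┛ 
ing monitors user s░┃                  
                   ░┃                  
sing maintains batc▼┃                  


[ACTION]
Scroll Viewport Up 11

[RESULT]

                                       
                                       
         ┏━━━━━━━━━━━━━━━━━━━━━━━━━━━┓ 
         ┃ SlidingPuzzle             ┃ 
         ┠───────────────────────────┨ 
    ┏━━━━━━━━━━━━━━━━━━━━━━━━━━━━┓   ┃ 
    ┃ FileBrowser                ┃   ┃ 
    ┠────────────────────────────┨   ┃ 
    ┃> [-] repo/                 ┃   ┃ 
    ┃    LICENSE                 ┃   ┃ 
    ┃    [+] models/             ┃   ┃ 
    ┃    [+] components/         ┃   ┃ 
    ┃    auth.go                 ┃   ┃ 
━━━━┃    setup.py                ┃   ┃ 
    ┗━━━━━━━━━━━━━━━━━━━━━━━━━━━━┛   ┃ 
─────────┃                           ┃ 
e analyze┃                           ┃ 
ent optim┃                           ┃ 
handles n┃                           ┃ 
 handles ┃                           ┃ 
ing coord┗━━━━━━━━━━━━━━━━━━━━━━━━━━━┛ 
ing monitors user s░┃                  
                   ░┃                  


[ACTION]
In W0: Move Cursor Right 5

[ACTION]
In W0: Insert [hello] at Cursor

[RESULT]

                                       
                                       
         ┏━━━━━━━━━━━━━━━━━━━━━━━━━━━┓ 
         ┃ SlidingPuzzle             ┃ 
         ┠───────────────────────────┨ 
    ┏━━━━━━━━━━━━━━━━━━━━━━━━━━━━┓   ┃ 
    ┃ FileBrowser                ┃   ┃ 
    ┠────────────────────────────┨   ┃ 
    ┃> [-] repo/                 ┃   ┃ 
    ┃    LICENSE                 ┃   ┃ 
    ┃    [+] models/             ┃   ┃ 
    ┃    [+] components/         ┃   ┃ 
    ┃    auth.go                 ┃   ┃ 
━━━━┃    setup.py                ┃   ┃ 
    ┗━━━━━━━━━━━━━━━━━━━━━━━━━━━━┛   ┃ 
─────────┃                           ┃ 
peline an┃                           ┃ 
ent optim┃                           ┃ 
handles n┃                           ┃ 
 handles ┃                           ┃ 
ing coord┗━━━━━━━━━━━━━━━━━━━━━━━━━━━┛ 
ing monitors user s░┃                  
                   ░┃                  


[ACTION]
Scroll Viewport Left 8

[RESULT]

                                       
                                       
                 ┏━━━━━━━━━━━━━━━━━━━━━
                 ┃ SlidingPuzzle       
                 ┠─────────────────────
            ┏━━━━━━━━━━━━━━━━━━━━━━━━━━
            ┃ FileBrowser              
            ┠──────────────────────────
            ┃> [-] repo/               
            ┃    LICENSE               
            ┃    [+] models/           
            ┃    [+] components/       
            ┃    auth.go               
━━━━━━━━━━━━┃    setup.py              
leEditor    ┗━━━━━━━━━━━━━━━━━━━━━━━━━━
─────────────────┃                     
 phello█peline an┃                     
h component optim┃                     
 system handles n┃                     
s module handles ┃                     
or handling coord┗━━━━━━━━━━━━━━━━━━━━━
or handling monitors user s░┃          
                           ░┃          


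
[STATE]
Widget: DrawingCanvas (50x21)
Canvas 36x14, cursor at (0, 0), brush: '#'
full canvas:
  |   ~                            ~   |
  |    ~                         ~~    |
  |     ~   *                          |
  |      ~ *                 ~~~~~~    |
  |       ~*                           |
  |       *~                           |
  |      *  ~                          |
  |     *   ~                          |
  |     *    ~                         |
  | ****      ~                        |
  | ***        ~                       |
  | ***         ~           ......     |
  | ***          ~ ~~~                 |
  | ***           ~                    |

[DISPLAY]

+  ~                            ~                 
    ~                         ~~                  
     ~   *                                        
      ~ *                 ~~~~~~                  
       ~*                                         
       *~                                         
      *  ~                                        
     *   ~                                        
     *    ~                                       
 ****      ~                                      
 ***        ~                                     
 ***         ~           ......                   
 ***          ~ ~~~                               
 ***           ~                                  
                                                  
                                                  
                                                  
                                                  
                                                  
                                                  
                                                  


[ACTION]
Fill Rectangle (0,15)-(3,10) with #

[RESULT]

+  ~      ######                ~                 
    ~     ######              ~~                  
     ~   *######                                  
      ~ * ######          ~~~~~~                  
       ~*                                         
       *~                                         
      *  ~                                        
     *   ~                                        
     *    ~                                       
 ****      ~                                      
 ***        ~                                     
 ***         ~           ......                   
 ***          ~ ~~~                               
 ***           ~                                  
                                                  
                                                  
                                                  
                                                  
                                                  
                                                  
                                                  


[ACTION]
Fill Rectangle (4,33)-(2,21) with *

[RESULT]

+  ~      ######                ~                 
    ~     ######              ~~                  
     ~   *######     *************                
      ~ * ######     *************                
       ~*            *************                
       *~                                         
      *  ~                                        
     *   ~                                        
     *    ~                                       
 ****      ~                                      
 ***        ~                                     
 ***         ~           ......                   
 ***          ~ ~~~                               
 ***           ~                                  
                                                  
                                                  
                                                  
                                                  
                                                  
                                                  
                                                  


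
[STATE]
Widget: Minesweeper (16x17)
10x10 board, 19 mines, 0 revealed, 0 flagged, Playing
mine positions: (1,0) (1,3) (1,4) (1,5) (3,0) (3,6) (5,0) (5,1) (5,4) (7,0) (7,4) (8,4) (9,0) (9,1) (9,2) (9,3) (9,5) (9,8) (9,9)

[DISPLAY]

■■■■■■■■■■      
■■■■■■■■■■      
■■■■■■■■■■      
■■■■■■■■■■      
■■■■■■■■■■      
■■■■■■■■■■      
■■■■■■■■■■      
■■■■■■■■■■      
■■■■■■■■■■      
■■■■■■■■■■      
                
                
                
                
                
                
                


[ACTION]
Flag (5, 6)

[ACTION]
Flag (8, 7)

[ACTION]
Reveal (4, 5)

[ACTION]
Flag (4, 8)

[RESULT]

■■■■■■■■■■      
■■■■■■■■■■      
■■■■■■■■■■      
■■■■■■■■■■      
■■■■■2■■⚑■      
■■■■■■⚑■■■      
■■■■■■■■■■      
■■■■■■■■■■      
■■■■■■■⚑■■      
■■■■■■■■■■      
                
                
                
                
                
                
                


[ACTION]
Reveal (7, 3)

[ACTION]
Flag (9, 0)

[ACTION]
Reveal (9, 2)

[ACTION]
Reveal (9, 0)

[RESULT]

■■■■■■■■■■      
✹■■✹✹✹■■■■      
■■■■■■■■■■      
✹■■■■■✹■■■      
■■■■■2■■⚑■      
✹✹■■✹■⚑■■■      
■■■■■■■■■■      
✹■■2✹■■■■■      
■■■■✹■■⚑■■      
✹✹✹✹■✹■■✹✹      
                
                
                
                
                
                
                


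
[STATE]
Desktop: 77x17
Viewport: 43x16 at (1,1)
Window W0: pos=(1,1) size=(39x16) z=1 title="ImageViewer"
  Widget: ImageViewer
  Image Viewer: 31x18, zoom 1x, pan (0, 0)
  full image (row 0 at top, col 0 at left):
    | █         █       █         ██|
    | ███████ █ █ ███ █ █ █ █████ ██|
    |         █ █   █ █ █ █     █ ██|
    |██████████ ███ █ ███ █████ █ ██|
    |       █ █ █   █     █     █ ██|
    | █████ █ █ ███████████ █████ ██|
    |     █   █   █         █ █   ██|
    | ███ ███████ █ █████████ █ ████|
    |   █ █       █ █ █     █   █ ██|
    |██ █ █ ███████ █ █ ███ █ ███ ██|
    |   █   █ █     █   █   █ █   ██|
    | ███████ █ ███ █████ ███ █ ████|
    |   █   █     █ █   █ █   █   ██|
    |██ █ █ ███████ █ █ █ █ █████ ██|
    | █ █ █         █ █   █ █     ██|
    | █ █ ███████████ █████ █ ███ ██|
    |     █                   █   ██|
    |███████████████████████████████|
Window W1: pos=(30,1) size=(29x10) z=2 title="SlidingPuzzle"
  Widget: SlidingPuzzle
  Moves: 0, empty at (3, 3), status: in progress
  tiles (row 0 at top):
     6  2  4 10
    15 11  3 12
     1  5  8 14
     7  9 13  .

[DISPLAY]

┏━━━━━━━━━━━━━━━━━━━━━━━━━━━━┏━━━━━━━━━━━━━
┃ ImageViewer                ┃ SlidingPuzzl
┠────────────────────────────┠─────────────
┃ █         █       █        ┃┌────┬────┬──
┃ ███████ █ █ ███ █ █ █ █████┃│  6 │  2 │  
┃         █ █   █ █ █ █     █┃├────┼────┼──
┃██████████ ███ █ ███ █████ █┃│ 15 │ 11 │  
┃       █ █ █   █     █     █┃├────┼────┼──
┃ █████ █ █ ███████████ █████┃│  1 │  5 │  
┃     █   █   █         █ █  ┗━━━━━━━━━━━━━
┃ ███ ███████ █ █████████ █ ████      ┃    
┃   █ █       █ █ █     █   █ ██      ┃    
┃██ █ █ ███████ █ █ ███ █ ███ ██      ┃    
┃   █   █ █     █   █   █ █   ██      ┃    
┃ ███████ █ ███ █████ ███ █ ████      ┃    
┗━━━━━━━━━━━━━━━━━━━━━━━━━━━━━━━━━━━━━┛    


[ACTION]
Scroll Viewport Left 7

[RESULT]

 ┏━━━━━━━━━━━━━━━━━━━━━━━━━━━━┏━━━━━━━━━━━━
 ┃ ImageViewer                ┃ SlidingPuzz
 ┠────────────────────────────┠────────────
 ┃ █         █       █        ┃┌────┬────┬─
 ┃ ███████ █ █ ███ █ █ █ █████┃│  6 │  2 │ 
 ┃         █ █   █ █ █ █     █┃├────┼────┼─
 ┃██████████ ███ █ ███ █████ █┃│ 15 │ 11 │ 
 ┃       █ █ █   █     █     █┃├────┼────┼─
 ┃ █████ █ █ ███████████ █████┃│  1 │  5 │ 
 ┃     █   █   █         █ █  ┗━━━━━━━━━━━━
 ┃ ███ ███████ █ █████████ █ ████      ┃   
 ┃   █ █       █ █ █     █   █ ██      ┃   
 ┃██ █ █ ███████ █ █ ███ █ ███ ██      ┃   
 ┃   █   █ █     █   █   █ █   ██      ┃   
 ┃ ███████ █ ███ █████ ███ █ ████      ┃   
 ┗━━━━━━━━━━━━━━━━━━━━━━━━━━━━━━━━━━━━━┛   


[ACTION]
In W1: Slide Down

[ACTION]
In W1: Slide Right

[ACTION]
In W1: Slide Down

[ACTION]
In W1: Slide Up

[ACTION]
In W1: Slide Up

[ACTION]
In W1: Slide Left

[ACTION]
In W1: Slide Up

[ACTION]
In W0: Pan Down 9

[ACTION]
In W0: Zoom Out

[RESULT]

 ┏━━━━━━━━━━━━━━━━━━━━━━━━━━━━┏━━━━━━━━━━━━
 ┃ ImageViewer                ┃ SlidingPuzz
 ┠────────────────────────────┠────────────
 ┃██ █ █ ███████ █ █ ███ █ ███┃┌────┬────┬─
 ┃   █   █ █     █   █   █ █  ┃│  6 │  2 │ 
 ┃ ███████ █ ███ █████ ███ █ █┃├────┼────┼─
 ┃   █   █     █ █   █ █   █  ┃│ 15 │ 11 │ 
 ┃██ █ █ ███████ █ █ █ █ █████┃├────┼────┼─
 ┃ █ █ █         █ █   █ █    ┃│  1 │  5 │ 
 ┃ █ █ ███████████ █████ █ ███┗━━━━━━━━━━━━
 ┃     █                   █   ██      ┃   
 ┃███████████████████████████████      ┃   
 ┃                                     ┃   
 ┃                                     ┃   
 ┃                                     ┃   
 ┗━━━━━━━━━━━━━━━━━━━━━━━━━━━━━━━━━━━━━┛   


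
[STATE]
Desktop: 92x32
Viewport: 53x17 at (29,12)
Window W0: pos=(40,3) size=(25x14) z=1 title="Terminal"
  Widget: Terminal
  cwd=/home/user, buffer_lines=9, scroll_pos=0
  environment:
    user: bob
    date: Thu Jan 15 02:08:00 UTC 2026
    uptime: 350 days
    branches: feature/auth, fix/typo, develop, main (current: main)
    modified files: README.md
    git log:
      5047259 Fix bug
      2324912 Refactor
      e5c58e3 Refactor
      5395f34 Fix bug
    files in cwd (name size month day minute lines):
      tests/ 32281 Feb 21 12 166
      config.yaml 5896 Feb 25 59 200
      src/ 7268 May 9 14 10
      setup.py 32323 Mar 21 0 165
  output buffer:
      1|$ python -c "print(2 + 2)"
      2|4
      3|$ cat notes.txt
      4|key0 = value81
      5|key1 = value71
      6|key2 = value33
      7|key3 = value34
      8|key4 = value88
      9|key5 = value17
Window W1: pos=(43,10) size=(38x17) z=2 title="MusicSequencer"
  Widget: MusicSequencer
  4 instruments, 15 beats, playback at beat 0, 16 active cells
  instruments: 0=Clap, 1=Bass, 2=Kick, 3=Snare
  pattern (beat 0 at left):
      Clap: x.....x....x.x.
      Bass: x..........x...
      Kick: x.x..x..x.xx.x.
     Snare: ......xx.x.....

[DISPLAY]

           ┃ke┠────────────────────────────────────┨ 
           ┃ke┃      ▼12345678901234               ┃ 
           ┃ke┃  Clap█·····█····█·█·               ┃ 
           ┃$ ┃  Bass█··········█···               ┃ 
           ┗━━┃  Kick█·█··█··█·██·█·               ┃ 
              ┃ Snare······██·█·····               ┃ 
              ┃                                    ┃ 
              ┃                                    ┃ 
              ┃                                    ┃ 
              ┃                                    ┃ 
              ┃                                    ┃ 
              ┃                                    ┃ 
              ┃                                    ┃ 
              ┃                                    ┃ 
              ┗━━━━━━━━━━━━━━━━━━━━━━━━━━━━━━━━━━━━┛ 
                                                     
                                                     


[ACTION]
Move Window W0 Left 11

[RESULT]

┃key3 = value3┠────────────────────────────────────┨ 
┃key4 = value8┃      ▼12345678901234               ┃ 
┃key5 = value1┃  Clap█·····█····█·█·               ┃ 
┃$ █          ┃  Bass█··········█···               ┃ 
┗━━━━━━━━━━━━━┃  Kick█·█··█··█·██·█·               ┃ 
              ┃ Snare······██·█·····               ┃ 
              ┃                                    ┃ 
              ┃                                    ┃ 
              ┃                                    ┃ 
              ┃                                    ┃ 
              ┃                                    ┃ 
              ┃                                    ┃ 
              ┃                                    ┃ 
              ┃                                    ┃ 
              ┗━━━━━━━━━━━━━━━━━━━━━━━━━━━━━━━━━━━━┛ 
                                                     
                                                     


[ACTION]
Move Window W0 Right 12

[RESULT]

            ┃k┠────────────────────────────────────┨ 
            ┃k┃      ▼12345678901234               ┃ 
            ┃k┃  Clap█·····█····█·█·               ┃ 
            ┃$┃  Bass█··········█···               ┃ 
            ┗━┃  Kick█·█··█··█·██·█·               ┃ 
              ┃ Snare······██·█·····               ┃ 
              ┃                                    ┃ 
              ┃                                    ┃ 
              ┃                                    ┃ 
              ┃                                    ┃ 
              ┃                                    ┃ 
              ┃                                    ┃ 
              ┃                                    ┃ 
              ┃                                    ┃ 
              ┗━━━━━━━━━━━━━━━━━━━━━━━━━━━━━━━━━━━━┛ 
                                                     
                                                     


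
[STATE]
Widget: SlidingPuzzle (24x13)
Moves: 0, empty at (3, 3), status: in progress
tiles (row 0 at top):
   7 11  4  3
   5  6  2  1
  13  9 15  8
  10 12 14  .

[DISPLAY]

┌────┬────┬────┬────┐   
│  7 │ 11 │  4 │  3 │   
├────┼────┼────┼────┤   
│  5 │  6 │  2 │  1 │   
├────┼────┼────┼────┤   
│ 13 │  9 │ 15 │  8 │   
├────┼────┼────┼────┤   
│ 10 │ 12 │ 14 │    │   
└────┴────┴────┴────┘   
Moves: 0                
                        
                        
                        


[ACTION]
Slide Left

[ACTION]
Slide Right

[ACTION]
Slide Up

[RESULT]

┌────┬────┬────┬────┐   
│  7 │ 11 │  4 │  3 │   
├────┼────┼────┼────┤   
│  5 │  6 │  2 │  1 │   
├────┼────┼────┼────┤   
│ 13 │  9 │ 15 │  8 │   
├────┼────┼────┼────┤   
│ 10 │ 12 │    │ 14 │   
└────┴────┴────┴────┘   
Moves: 1                
                        
                        
                        


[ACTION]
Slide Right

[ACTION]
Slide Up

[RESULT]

┌────┬────┬────┬────┐   
│  7 │ 11 │  4 │  3 │   
├────┼────┼────┼────┤   
│  5 │  6 │  2 │  1 │   
├────┼────┼────┼────┤   
│ 13 │  9 │ 15 │  8 │   
├────┼────┼────┼────┤   
│ 10 │    │ 12 │ 14 │   
└────┴────┴────┴────┘   
Moves: 2                
                        
                        
                        


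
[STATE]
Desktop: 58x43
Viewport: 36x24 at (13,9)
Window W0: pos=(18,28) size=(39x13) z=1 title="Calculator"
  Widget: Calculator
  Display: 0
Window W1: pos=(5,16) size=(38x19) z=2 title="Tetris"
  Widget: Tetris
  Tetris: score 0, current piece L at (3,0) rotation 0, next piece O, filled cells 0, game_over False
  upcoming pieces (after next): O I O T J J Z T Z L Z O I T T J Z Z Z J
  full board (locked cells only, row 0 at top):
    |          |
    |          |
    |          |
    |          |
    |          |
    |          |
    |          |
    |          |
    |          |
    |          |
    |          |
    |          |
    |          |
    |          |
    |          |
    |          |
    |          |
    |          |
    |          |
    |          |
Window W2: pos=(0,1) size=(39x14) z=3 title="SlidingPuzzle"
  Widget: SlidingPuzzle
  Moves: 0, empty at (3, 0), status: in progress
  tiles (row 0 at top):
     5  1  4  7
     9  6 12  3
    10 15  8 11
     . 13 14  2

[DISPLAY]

 8 │ 11 │                ┃          
───┼────┤                ┃          
14 │  2 │                ┃          
───┴────┘                ┃          
                         ┃          
━━━━━━━━━━━━━━━━━━━━━━━━━┛          
                                    
━━━━━━━━━━━━━━━━━━━━━━━━━━━━━┓      
                             ┃      
─────────────────────────────┨      
   │Next:                    ┃      
   │▓▓                       ┃      
   │▓▓                       ┃      
   │                         ┃      
   │                         ┃      
   │                         ┃      
   │Score:                   ┃      
   │0                        ┃      
   │                         ┃      
   │                         ┃━━━━━━
   │                         ┃      
   │                         ┃──────
   │                         ┃      
   │                         ┃      


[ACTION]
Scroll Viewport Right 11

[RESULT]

                ┃                   
                ┃                   
                ┃                   
                ┃                   
                ┃                   
━━━━━━━━━━━━━━━━┛                   
                                    
━━━━━━━━━━━━━━━━━━━━┓               
                    ┃               
────────────────────┨               
                    ┃               
                    ┃               
                    ┃               
                    ┃               
                    ┃               
                    ┃               
:                   ┃               
                    ┃               
                    ┃               
                    ┃━━━━━━━━━━━━━┓ 
                    ┃             ┃ 
                    ┃─────────────┨ 
                    ┃            0┃ 
                    ┃             ┃ 


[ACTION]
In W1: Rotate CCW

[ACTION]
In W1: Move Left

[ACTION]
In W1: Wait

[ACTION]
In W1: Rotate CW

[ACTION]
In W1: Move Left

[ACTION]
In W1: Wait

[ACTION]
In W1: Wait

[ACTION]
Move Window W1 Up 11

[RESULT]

                ┃   ┃               
                ┃   ┃               
                ┃   ┃               
                ┃   ┃               
                ┃   ┃               
━━━━━━━━━━━━━━━━┛   ┃               
                    ┃               
                    ┃               
                    ┃               
                    ┃               
                    ┃               
                    ┃               
                    ┃               
                    ┃               
━━━━━━━━━━━━━━━━━━━━┛               
                                    
                                    
                                    
                                    
━━━━━━━━━━━━━━━━━━━━━━━━━━━━━━━━━━┓ 
lculator                          ┃ 
──────────────────────────────────┨ 
                                 0┃ 
─┬───┬───┬───┐                    ┃ 
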